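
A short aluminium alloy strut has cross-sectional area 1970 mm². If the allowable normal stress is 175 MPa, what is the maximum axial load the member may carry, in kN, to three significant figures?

P_max = σ_allow · A = 175 · 1970 = 344800 N = 344.8 kN.

345 kN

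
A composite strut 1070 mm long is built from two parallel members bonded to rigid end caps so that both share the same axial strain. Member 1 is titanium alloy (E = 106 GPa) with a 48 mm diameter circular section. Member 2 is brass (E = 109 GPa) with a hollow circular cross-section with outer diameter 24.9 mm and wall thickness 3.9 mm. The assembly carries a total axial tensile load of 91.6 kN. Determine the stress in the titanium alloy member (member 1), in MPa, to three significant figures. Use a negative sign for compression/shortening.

44.2 MPa

A_1 = 1810 mm².
A_2 = 257.3 mm².
Equal strain + equilibrium ⇒ each member carries load in proportion to AE: A₁E₁ = 191800000 N, A₂E₂ = 28050000 N, ΣAE = 219900000 N.
σ₁ = P·E₁/ΣAE = 91600·106000/219900000 = 44.16 MPa.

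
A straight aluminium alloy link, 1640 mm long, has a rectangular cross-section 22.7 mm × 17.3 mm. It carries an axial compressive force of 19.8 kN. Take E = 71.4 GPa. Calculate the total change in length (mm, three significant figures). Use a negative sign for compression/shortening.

A = 392.7 mm².
δ_mech = NL/(AE) = -19800·1640/(392.7·71400) = -1.158 mm.

-1.16 mm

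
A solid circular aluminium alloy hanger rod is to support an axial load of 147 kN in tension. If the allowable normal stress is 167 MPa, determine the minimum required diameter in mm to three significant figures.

Required area A ≥ P/σ_allow = 147000/167 = 880.2 mm².
For a solid circular section, d ≥ √(4A/π) = 33.48 mm.

33.5 mm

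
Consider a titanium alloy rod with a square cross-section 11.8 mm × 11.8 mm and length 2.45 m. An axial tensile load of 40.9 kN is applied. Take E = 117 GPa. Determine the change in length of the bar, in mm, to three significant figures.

6.15 mm

A = 139.2 mm².
δ_mech = NL/(AE) = 40900·2450/(139.2·117000) = 6.151 mm.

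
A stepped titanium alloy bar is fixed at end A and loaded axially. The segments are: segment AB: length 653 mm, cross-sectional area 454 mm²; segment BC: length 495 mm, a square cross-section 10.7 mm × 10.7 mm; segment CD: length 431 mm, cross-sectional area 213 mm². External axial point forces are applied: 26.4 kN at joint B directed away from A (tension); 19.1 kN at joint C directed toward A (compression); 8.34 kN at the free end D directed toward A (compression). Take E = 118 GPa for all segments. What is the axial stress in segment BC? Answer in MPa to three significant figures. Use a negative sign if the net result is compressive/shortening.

-240 MPa

Internal axial forces (sectioning from the free end, tension +): N_CD = -8.34 kN, N_BC = -27.44 kN, N_AB = -1.04 kN.
A_BC = 114.5 mm².
σ_BC = N_BC/A_BC = -27440/114.5 = -239.7 MPa.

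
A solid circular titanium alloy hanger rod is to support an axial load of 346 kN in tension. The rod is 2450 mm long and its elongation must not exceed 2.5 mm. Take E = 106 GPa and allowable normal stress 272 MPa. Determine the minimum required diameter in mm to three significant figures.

Required area A ≥ P/σ_allow = 346000/272 = 1272 mm².
For a solid circular section, d ≥ √(4A/π) = 40.24 mm.
Elongation limit: A ≥ PL/(Eδ_allow) = 346000·2450/(106000·2.5) = 3199 mm² ⇒ d ≥ 63.82 mm.
The elongation limit governs.

63.8 mm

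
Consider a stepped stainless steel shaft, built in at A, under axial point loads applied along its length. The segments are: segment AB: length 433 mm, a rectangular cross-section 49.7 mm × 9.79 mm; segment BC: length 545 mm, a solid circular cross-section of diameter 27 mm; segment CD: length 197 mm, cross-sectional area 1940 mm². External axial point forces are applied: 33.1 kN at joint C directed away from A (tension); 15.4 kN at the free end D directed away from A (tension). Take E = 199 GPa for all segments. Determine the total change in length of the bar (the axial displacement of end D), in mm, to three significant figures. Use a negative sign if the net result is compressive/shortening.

Internal axial forces (sectioning from the free end, tension +): N_CD = 15.4 kN, N_BC = 48.5 kN, N_AB = 48.5 kN.
A_AB = 486.6 mm².
A_BC = 572.6 mm².
δ_AB = 48500·433/(486.6·199000) = 0.2169 mm
δ_BC = 48500·545/(572.6·199000) = 0.232 mm
δ_CD = 15400·197/(1940·199000) = 0.007858 mm
δ = Σδ_i = 0.4567 mm.

0.457 mm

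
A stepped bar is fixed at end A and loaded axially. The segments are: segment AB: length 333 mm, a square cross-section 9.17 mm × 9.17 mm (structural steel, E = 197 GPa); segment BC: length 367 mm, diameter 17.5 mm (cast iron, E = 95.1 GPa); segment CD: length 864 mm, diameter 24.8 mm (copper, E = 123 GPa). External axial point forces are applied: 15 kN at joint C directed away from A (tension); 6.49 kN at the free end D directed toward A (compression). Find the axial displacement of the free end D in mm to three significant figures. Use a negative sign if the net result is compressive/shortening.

0.213 mm

Internal axial forces (sectioning from the free end, tension +): N_CD = -6.49 kN, N_BC = 8.51 kN, N_AB = 8.51 kN.
A_AB = 84.09 mm².
A_BC = 240.5 mm².
A_CD = 483.1 mm².
δ_AB = 8510·333/(84.09·197000) = 0.1711 mm
δ_BC = 8510·367/(240.5·95100) = 0.1365 mm
δ_CD = -6490·864/(483.1·123000) = -0.09438 mm
δ = Σδ_i = 0.2132 mm.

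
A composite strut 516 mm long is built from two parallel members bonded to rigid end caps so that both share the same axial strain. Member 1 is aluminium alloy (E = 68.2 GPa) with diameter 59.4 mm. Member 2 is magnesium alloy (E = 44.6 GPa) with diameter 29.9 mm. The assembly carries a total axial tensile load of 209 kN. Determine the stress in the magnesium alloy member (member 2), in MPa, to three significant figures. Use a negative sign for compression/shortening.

42.3 MPa

A_1 = 2771 mm².
A_2 = 702.2 mm².
Equal strain + equilibrium ⇒ each member carries load in proportion to AE: A₁E₁ = 189000000 N, A₂E₂ = 31320000 N, ΣAE = 220300000 N.
σ₂ = P·E₂/ΣAE = 209000·44600/220300000 = 42.31 MPa.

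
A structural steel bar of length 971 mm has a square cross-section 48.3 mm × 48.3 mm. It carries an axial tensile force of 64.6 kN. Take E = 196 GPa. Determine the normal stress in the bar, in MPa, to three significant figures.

27.7 MPa

A = 2333 mm².
σ = N/A = 64600/2333 = 27.69 MPa.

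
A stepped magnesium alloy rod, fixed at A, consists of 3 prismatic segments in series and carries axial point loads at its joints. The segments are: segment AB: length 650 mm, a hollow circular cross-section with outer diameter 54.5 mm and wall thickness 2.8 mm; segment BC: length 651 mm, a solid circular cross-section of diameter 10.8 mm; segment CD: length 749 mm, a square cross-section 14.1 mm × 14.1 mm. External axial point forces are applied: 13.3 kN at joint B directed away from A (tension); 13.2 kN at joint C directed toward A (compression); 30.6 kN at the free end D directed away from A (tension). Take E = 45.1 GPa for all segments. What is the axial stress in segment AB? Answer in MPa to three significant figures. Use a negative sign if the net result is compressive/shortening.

Internal axial forces (sectioning from the free end, tension +): N_CD = 30.6 kN, N_BC = 17.4 kN, N_AB = 30.7 kN.
A_AB = 454.8 mm².
σ_AB = N_AB/A_AB = 30700/454.8 = 67.51 MPa.

67.5 MPa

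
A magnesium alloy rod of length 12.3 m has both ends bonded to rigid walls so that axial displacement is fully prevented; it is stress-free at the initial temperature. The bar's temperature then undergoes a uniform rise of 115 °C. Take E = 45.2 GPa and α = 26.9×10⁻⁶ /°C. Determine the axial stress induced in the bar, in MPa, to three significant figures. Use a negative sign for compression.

-140 MPa

Free thermal expansion αLΔT = 26.9e-6 · 12300 · 115 = 38.05 mm.
The walls impose strain ε = −(38.05)/12300 = -3.0935e-03; σ = Eε = 45200 · -3.0935e-03 = -139.8 MPa.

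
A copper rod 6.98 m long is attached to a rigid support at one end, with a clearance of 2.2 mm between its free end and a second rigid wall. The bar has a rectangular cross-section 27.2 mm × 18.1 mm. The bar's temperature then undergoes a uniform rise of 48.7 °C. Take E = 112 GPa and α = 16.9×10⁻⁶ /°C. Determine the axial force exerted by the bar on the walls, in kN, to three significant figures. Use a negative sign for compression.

Free thermal expansion αLΔT = 16.9e-6 · 6980 · 48.7 = 5.745 mm.
The walls engage after the gap closes; constrained expansion = 5.745 − 2.2 = 3.545 mm.
The walls impose strain ε = −(3.545)/6980 = -5.0784e-04; σ = Eε = 112000 · -5.0784e-04 = -56.88 MPa.
Wall reaction R = σ·A = -56.88·492.3 = -28000 N = -28 kN.

-28.0 kN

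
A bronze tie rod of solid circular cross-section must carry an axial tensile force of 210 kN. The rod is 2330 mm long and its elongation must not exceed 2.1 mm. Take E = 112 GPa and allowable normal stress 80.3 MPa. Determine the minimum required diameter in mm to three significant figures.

Required area A ≥ P/σ_allow = 210000/80.3 = 2615 mm².
For a solid circular section, d ≥ √(4A/π) = 57.7 mm.
Elongation limit: A ≥ PL/(Eδ_allow) = 210000·2330/(112000·2.1) = 2080 mm² ⇒ d ≥ 51.47 mm.
The stress limit governs.

57.7 mm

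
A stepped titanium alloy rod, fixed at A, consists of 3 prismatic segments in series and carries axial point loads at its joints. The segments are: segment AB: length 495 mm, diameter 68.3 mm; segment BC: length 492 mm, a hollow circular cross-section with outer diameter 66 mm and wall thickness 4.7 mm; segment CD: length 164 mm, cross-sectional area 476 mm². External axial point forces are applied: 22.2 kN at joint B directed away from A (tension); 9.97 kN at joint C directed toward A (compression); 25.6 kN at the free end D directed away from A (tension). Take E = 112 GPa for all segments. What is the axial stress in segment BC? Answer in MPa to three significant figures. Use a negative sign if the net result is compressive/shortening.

17.3 MPa

Internal axial forces (sectioning from the free end, tension +): N_CD = 25.6 kN, N_BC = 15.63 kN, N_AB = 37.83 kN.
A_BC = 905.1 mm².
σ_BC = N_BC/A_BC = 15630/905.1 = 17.27 MPa.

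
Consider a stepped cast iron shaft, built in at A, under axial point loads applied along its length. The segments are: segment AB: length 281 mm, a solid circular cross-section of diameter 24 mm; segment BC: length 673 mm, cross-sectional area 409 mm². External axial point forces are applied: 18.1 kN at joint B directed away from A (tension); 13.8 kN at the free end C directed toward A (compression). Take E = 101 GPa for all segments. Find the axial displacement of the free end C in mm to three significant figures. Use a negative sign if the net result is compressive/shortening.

Internal axial forces (sectioning from the free end, tension +): N_BC = -13.8 kN, N_AB = 4.3 kN.
A_AB = 452.4 mm².
δ_AB = 4300·281/(452.4·101000) = 0.02644 mm
δ_BC = -13800·673/(409·101000) = -0.2248 mm
δ = Σδ_i = -0.1984 mm.

-0.198 mm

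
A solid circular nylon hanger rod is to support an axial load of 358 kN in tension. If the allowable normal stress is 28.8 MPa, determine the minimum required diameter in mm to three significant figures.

Required area A ≥ P/σ_allow = 358000/28.8 = 12430 mm².
For a solid circular section, d ≥ √(4A/π) = 125.8 mm.

126 mm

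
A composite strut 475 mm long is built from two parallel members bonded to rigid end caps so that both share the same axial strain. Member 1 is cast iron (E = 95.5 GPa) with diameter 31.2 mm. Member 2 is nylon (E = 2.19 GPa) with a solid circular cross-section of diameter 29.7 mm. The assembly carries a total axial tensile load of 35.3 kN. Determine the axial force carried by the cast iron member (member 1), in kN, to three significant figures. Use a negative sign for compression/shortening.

A_1 = 764.5 mm².
A_2 = 692.8 mm².
Equal strain + equilibrium ⇒ each member carries load in proportion to AE: A₁E₁ = 73010000 N, A₂E₂ = 1517000 N, ΣAE = 74530000 N.
F₁ = P·A₁E₁/ΣAE = 35300·73010000/74530000 = 34580 N.

34.6 kN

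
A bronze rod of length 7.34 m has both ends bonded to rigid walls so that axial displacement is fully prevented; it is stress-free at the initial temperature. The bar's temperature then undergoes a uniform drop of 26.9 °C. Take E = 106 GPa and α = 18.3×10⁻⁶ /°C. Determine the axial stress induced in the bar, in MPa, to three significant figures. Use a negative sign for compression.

Free thermal expansion αLΔT = 18.3e-6 · 7340 · -26.9 = -3.613 mm.
The walls impose strain ε = −(-3.613)/7340 = 4.9227e-04; σ = Eε = 106000 · 4.9227e-04 = 52.18 MPa.

52.2 MPa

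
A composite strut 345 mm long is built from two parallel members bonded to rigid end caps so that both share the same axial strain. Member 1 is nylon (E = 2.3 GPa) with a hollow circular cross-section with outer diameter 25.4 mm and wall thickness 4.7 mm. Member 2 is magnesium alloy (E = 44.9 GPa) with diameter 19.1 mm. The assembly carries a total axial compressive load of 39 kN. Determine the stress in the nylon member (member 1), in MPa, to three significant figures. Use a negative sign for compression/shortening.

-6.61 MPa

A_1 = 305.6 mm².
A_2 = 286.5 mm².
Equal strain + equilibrium ⇒ each member carries load in proportion to AE: A₁E₁ = 703000 N, A₂E₂ = 12860000 N, ΣAE = 13570000 N.
σ₁ = P·E₁/ΣAE = -39000·2300/13570000 = -6.611 MPa.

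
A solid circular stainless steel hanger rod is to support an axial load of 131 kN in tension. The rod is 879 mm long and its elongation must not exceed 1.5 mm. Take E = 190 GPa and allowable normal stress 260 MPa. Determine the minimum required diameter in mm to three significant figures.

25.3 mm

Required area A ≥ P/σ_allow = 131000/260 = 503.8 mm².
For a solid circular section, d ≥ √(4A/π) = 25.33 mm.
Elongation limit: A ≥ PL/(Eδ_allow) = 131000·879/(190000·1.5) = 404 mm² ⇒ d ≥ 22.68 mm.
The stress limit governs.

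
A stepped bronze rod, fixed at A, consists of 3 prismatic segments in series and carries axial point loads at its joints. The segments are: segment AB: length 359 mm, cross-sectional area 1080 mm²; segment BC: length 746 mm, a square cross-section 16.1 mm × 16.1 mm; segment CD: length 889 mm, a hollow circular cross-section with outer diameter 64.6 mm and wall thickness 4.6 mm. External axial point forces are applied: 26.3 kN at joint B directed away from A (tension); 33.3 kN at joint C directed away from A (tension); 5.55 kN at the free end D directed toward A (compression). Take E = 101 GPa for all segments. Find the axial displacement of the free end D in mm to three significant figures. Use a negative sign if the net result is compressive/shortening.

0.912 mm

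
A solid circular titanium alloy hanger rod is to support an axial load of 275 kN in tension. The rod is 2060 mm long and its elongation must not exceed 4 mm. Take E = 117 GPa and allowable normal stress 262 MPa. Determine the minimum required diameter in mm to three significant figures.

39.3 mm

Required area A ≥ P/σ_allow = 275000/262 = 1050 mm².
For a solid circular section, d ≥ √(4A/π) = 36.56 mm.
Elongation limit: A ≥ PL/(Eδ_allow) = 275000·2060/(117000·4) = 1210 mm² ⇒ d ≥ 39.26 mm.
The elongation limit governs.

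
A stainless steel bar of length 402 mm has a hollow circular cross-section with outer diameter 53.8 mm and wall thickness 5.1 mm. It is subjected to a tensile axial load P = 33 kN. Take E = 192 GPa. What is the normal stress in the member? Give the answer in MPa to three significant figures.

42.3 MPa

A = 780.3 mm².
σ = N/A = 33000/780.3 = 42.29 MPa.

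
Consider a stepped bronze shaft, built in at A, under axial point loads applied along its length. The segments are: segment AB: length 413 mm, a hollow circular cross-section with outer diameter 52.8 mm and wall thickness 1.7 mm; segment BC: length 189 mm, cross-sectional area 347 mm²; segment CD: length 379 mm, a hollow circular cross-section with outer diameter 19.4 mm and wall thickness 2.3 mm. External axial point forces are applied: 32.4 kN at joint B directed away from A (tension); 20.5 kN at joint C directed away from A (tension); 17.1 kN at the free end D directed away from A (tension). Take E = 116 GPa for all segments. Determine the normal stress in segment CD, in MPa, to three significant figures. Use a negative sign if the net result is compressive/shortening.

138 MPa

Internal axial forces (sectioning from the free end, tension +): N_CD = 17.1 kN, N_BC = 37.6 kN, N_AB = 70 kN.
A_CD = 123.6 mm².
σ_CD = N_CD/A_CD = 17100/123.6 = 138.4 MPa.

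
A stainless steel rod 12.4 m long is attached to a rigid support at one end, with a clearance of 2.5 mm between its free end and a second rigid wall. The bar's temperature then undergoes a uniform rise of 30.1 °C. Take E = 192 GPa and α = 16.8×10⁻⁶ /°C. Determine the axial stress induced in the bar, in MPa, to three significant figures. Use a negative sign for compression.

Free thermal expansion αLΔT = 16.8e-6 · 12400 · 30.1 = 6.27 mm.
The walls engage after the gap closes; constrained expansion = 6.27 − 2.5 = 3.77 mm.
The walls impose strain ε = −(3.77)/12400 = -3.0407e-04; σ = Eε = 192000 · -3.0407e-04 = -58.38 MPa.

-58.4 MPa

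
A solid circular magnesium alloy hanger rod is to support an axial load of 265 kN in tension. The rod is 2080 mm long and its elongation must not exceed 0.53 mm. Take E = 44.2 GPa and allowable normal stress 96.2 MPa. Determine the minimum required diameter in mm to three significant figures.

Required area A ≥ P/σ_allow = 265000/96.2 = 2755 mm².
For a solid circular section, d ≥ √(4A/π) = 59.22 mm.
Elongation limit: A ≥ PL/(Eδ_allow) = 265000·2080/(44200·0.53) = 23530 mm² ⇒ d ≥ 173.1 mm.
The elongation limit governs.

173 mm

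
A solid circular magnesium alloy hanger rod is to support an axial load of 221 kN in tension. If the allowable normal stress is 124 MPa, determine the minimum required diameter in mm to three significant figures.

47.6 mm

Required area A ≥ P/σ_allow = 221000/124 = 1782 mm².
For a solid circular section, d ≥ √(4A/π) = 47.64 mm.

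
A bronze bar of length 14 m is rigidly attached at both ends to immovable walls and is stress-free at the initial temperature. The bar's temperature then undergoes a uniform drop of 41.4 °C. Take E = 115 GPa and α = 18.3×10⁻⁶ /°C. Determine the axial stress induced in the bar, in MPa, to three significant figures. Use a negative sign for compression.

Free thermal expansion αLΔT = 18.3e-6 · 14000 · -41.4 = -10.61 mm.
The walls impose strain ε = −(-10.61)/14000 = 7.5762e-04; σ = Eε = 115000 · 7.5762e-04 = 87.13 MPa.

87.1 MPa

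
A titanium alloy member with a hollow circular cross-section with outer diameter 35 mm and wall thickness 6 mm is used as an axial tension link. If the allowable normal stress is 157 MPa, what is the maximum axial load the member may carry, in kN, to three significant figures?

A = 546.6 mm².
P_max = σ_allow · A = 157 · 546.6 = 85820 N = 85.82 kN.

85.8 kN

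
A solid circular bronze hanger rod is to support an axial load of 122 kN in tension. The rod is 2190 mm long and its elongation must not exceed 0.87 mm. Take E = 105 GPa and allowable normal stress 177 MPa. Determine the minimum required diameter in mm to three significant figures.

Required area A ≥ P/σ_allow = 122000/177 = 689.3 mm².
For a solid circular section, d ≥ √(4A/π) = 29.62 mm.
Elongation limit: A ≥ PL/(Eδ_allow) = 122000·2190/(105000·0.87) = 2925 mm² ⇒ d ≥ 61.02 mm.
The elongation limit governs.

61.0 mm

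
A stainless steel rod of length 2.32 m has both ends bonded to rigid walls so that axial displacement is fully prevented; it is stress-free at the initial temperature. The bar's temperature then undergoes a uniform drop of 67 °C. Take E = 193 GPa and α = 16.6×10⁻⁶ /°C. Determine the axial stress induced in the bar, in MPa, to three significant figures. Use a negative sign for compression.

Free thermal expansion αLΔT = 16.6e-6 · 2320 · -67 = -2.58 mm.
The walls impose strain ε = −(-2.58)/2320 = 1.1122e-03; σ = Eε = 193000 · 1.1122e-03 = 214.7 MPa.

215 MPa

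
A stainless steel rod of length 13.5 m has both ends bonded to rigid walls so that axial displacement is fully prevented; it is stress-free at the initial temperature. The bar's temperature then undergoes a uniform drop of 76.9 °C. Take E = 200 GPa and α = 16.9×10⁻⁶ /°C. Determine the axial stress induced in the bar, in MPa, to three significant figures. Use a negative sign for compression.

260 MPa

Free thermal expansion αLΔT = 16.9e-6 · 13500 · -76.9 = -17.54 mm.
The walls impose strain ε = −(-17.54)/13500 = 1.2996e-03; σ = Eε = 200000 · 1.2996e-03 = 259.9 MPa.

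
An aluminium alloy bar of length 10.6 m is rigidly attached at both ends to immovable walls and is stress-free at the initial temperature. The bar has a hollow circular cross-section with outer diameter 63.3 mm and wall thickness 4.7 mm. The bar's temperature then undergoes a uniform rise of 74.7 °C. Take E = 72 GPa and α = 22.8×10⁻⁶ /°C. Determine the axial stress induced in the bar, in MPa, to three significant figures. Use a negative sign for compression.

-123 MPa

Free thermal expansion αLΔT = 22.8e-6 · 10600 · 74.7 = 18.05 mm.
The walls impose strain ε = −(18.05)/10600 = -1.7032e-03; σ = Eε = 72000 · -1.7032e-03 = -122.6 MPa.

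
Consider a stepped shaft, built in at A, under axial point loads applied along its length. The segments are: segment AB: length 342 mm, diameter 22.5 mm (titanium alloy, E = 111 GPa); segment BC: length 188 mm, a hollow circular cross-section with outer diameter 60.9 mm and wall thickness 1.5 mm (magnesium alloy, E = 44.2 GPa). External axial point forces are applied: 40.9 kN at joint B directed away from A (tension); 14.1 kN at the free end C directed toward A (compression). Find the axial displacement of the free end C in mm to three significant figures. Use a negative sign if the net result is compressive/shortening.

-0.00658 mm

Internal axial forces (sectioning from the free end, tension +): N_BC = -14.1 kN, N_AB = 26.8 kN.
A_AB = 397.6 mm².
A_BC = 279.9 mm².
δ_AB = 26800·342/(397.6·111000) = 0.2077 mm
δ_BC = -14100·188/(279.9·44200) = -0.2143 mm
δ = Σδ_i = -0.006579 mm.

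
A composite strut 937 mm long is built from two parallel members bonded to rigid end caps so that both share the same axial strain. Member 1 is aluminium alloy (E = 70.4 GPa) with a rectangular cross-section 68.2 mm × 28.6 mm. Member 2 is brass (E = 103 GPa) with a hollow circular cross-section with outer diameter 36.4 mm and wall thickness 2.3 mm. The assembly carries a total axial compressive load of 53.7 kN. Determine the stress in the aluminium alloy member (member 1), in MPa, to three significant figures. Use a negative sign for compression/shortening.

-23.2 MPa

A_1 = 1951 mm².
A_2 = 246.4 mm².
Equal strain + equilibrium ⇒ each member carries load in proportion to AE: A₁E₁ = 137300000 N, A₂E₂ = 25380000 N, ΣAE = 162700000 N.
σ₁ = P·E₁/ΣAE = -53700·70400/162700000 = -23.24 MPa.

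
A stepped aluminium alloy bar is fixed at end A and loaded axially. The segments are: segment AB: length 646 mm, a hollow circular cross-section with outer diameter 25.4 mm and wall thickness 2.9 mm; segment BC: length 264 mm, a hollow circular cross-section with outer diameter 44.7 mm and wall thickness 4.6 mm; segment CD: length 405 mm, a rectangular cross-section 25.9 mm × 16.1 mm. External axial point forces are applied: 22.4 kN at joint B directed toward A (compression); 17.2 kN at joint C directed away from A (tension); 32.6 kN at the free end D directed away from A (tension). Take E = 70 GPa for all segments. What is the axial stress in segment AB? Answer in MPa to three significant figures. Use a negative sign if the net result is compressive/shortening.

Internal axial forces (sectioning from the free end, tension +): N_CD = 32.6 kN, N_BC = 49.8 kN, N_AB = 27.4 kN.
A_AB = 205 mm².
σ_AB = N_AB/A_AB = 27400/205 = 133.7 MPa.

134 MPa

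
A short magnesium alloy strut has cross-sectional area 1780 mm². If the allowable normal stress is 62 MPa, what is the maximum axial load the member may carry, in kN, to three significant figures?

P_max = σ_allow · A = 62 · 1780 = 110400 N = 110.4 kN.

110 kN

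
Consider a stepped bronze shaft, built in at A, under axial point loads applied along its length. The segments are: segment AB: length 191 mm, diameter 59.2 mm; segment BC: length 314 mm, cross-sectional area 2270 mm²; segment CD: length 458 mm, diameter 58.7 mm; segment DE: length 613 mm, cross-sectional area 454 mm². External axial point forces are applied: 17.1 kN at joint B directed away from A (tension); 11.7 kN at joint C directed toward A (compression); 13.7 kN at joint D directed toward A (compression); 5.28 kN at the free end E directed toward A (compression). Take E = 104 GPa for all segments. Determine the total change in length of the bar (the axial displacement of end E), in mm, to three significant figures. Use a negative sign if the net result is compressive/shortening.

-0.149 mm

Internal axial forces (sectioning from the free end, tension +): N_DE = -5.28 kN, N_CD = -18.98 kN, N_BC = -30.68 kN, N_AB = -13.58 kN.
A_AB = 2753 mm².
A_CD = 2706 mm².
δ_AB = -13580·191/(2753·104000) = -0.009061 mm
δ_BC = -30680·314/(2270·104000) = -0.04081 mm
δ_CD = -18980·458/(2706·104000) = -0.03089 mm
δ_DE = -5280·613/(454·104000) = -0.06855 mm
δ = Σδ_i = -0.1493 mm.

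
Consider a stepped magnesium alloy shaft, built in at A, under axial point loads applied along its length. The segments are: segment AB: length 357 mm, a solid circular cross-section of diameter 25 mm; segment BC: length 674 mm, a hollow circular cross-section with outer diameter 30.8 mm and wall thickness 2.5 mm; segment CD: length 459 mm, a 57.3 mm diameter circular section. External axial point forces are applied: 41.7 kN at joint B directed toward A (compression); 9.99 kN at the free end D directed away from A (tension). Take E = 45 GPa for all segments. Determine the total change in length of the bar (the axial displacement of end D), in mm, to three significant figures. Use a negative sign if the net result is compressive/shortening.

0.200 mm

Internal axial forces (sectioning from the free end, tension +): N_CD = 9.99 kN, N_BC = 9.99 kN, N_AB = -31.71 kN.
A_AB = 490.9 mm².
A_BC = 222.3 mm².
A_CD = 2579 mm².
δ_AB = -31710·357/(490.9·45000) = -0.5125 mm
δ_BC = 9990·674/(222.3·45000) = 0.6732 mm
δ_CD = 9990·459/(2579·45000) = 0.03952 mm
δ = Σδ_i = 0.2002 mm.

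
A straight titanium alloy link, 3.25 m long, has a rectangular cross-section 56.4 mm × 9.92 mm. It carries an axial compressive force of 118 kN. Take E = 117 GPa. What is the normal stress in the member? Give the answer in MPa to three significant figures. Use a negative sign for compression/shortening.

-211 MPa

A = 559.5 mm².
σ = N/A = -118000/559.5 = -210.9 MPa.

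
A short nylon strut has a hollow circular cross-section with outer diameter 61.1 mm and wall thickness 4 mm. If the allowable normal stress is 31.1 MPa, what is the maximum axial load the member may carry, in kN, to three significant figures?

22.3 kN

A = 717.5 mm².
P_max = σ_allow · A = 31.1 · 717.5 = 22320 N = 22.32 kN.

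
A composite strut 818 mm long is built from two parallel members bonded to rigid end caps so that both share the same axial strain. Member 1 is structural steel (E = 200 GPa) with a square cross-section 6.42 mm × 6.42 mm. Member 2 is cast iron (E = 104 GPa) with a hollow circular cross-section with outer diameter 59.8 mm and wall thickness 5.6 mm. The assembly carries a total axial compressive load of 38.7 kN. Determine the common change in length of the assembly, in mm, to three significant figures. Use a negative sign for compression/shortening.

-0.295 mm

A_1 = 41.22 mm².
A_2 = 953.5 mm².
Equal strain + equilibrium ⇒ each member carries load in proportion to AE: A₁E₁ = 8243000 N, A₂E₂ = 99170000 N, ΣAE = 107400000 N.
δ = PL/ΣAE = -38700·818/107400000 = -0.2947 mm.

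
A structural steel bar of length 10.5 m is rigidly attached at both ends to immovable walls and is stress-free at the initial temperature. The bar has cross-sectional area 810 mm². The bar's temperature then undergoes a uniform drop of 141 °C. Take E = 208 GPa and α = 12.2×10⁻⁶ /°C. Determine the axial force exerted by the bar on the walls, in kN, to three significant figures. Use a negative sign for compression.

Free thermal expansion αLΔT = 12.2e-6 · 10500 · -141 = -18.06 mm.
The walls impose strain ε = −(-18.06)/10500 = 1.7202e-03; σ = Eε = 208000 · 1.7202e-03 = 357.8 MPa.
Wall reaction R = σ·A = 357.8·810 = 289800 N = 289.8 kN.

290 kN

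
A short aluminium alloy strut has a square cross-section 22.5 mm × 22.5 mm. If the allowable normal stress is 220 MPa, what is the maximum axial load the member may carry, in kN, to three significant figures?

A = 506.2 mm².
P_max = σ_allow · A = 220 · 506.2 = 111400 N = 111.4 kN.

111 kN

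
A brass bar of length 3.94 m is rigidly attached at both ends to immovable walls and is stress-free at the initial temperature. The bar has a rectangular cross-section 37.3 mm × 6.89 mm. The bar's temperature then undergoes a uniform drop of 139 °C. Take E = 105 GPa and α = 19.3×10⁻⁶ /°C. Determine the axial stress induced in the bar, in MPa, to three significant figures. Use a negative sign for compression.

Free thermal expansion αLΔT = 19.3e-6 · 3940 · -139 = -10.57 mm.
The walls impose strain ε = −(-10.57)/3940 = 2.6827e-03; σ = Eε = 105000 · 2.6827e-03 = 281.7 MPa.

282 MPa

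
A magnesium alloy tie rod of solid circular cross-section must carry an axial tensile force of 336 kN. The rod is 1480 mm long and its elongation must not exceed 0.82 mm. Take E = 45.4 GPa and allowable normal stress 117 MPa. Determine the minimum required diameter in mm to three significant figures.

130 mm

Required area A ≥ P/σ_allow = 336000/117 = 2872 mm².
For a solid circular section, d ≥ √(4A/π) = 60.47 mm.
Elongation limit: A ≥ PL/(Eδ_allow) = 336000·1480/(45400·0.82) = 13360 mm² ⇒ d ≥ 130.4 mm.
The elongation limit governs.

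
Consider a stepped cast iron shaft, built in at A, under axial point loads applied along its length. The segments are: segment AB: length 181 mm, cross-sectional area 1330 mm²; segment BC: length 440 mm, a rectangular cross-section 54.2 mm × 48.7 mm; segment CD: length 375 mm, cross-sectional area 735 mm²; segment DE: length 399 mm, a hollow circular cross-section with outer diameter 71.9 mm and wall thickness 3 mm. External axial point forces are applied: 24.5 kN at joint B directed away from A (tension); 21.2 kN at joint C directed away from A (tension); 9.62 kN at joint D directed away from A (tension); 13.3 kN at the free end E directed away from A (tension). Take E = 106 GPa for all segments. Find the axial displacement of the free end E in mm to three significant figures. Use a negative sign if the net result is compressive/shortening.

Internal axial forces (sectioning from the free end, tension +): N_DE = 13.3 kN, N_CD = 22.92 kN, N_BC = 44.12 kN, N_AB = 68.62 kN.
A_BC = 2640 mm².
A_DE = 649.4 mm².
δ_AB = 68620·181/(1330·106000) = 0.0881 mm
δ_BC = 44120·440/(2640·106000) = 0.06938 mm
δ_CD = 22920·375/(735·106000) = 0.1103 mm
δ_DE = 13300·399/(649.4·106000) = 0.0771 mm
δ = Σδ_i = 0.3449 mm.

0.345 mm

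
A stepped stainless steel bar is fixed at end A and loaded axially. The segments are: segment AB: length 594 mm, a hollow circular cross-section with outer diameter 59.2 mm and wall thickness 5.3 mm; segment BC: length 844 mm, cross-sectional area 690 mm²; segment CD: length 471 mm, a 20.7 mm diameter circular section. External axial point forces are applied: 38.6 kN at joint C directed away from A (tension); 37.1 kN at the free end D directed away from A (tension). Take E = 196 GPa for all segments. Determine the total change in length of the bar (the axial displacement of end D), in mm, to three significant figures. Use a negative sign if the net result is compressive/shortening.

Internal axial forces (sectioning from the free end, tension +): N_CD = 37.1 kN, N_BC = 75.7 kN, N_AB = 75.7 kN.
A_AB = 897.5 mm².
A_CD = 336.5 mm².
δ_AB = 75700·594/(897.5·196000) = 0.2556 mm
δ_BC = 75700·844/(690·196000) = 0.4724 mm
δ_CD = 37100·471/(336.5·196000) = 0.2649 mm
δ = Σδ_i = 0.993 mm.

0.993 mm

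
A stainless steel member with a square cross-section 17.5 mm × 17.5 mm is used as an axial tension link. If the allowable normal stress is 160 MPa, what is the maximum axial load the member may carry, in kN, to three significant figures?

A = 306.2 mm².
P_max = σ_allow · A = 160 · 306.2 = 49000 N = 49 kN.

49.0 kN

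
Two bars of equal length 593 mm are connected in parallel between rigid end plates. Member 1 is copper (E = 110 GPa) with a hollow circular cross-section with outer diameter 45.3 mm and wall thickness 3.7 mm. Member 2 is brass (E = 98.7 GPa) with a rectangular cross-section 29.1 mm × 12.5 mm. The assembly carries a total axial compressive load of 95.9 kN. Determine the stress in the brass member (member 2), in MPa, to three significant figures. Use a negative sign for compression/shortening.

A_1 = 483.6 mm².
A_2 = 363.8 mm².
Equal strain + equilibrium ⇒ each member carries load in proportion to AE: A₁E₁ = 53190000 N, A₂E₂ = 35900000 N, ΣAE = 89090000 N.
σ₂ = P·E₂/ΣAE = -95900·98700/89090000 = -106.2 MPa.

-106 MPa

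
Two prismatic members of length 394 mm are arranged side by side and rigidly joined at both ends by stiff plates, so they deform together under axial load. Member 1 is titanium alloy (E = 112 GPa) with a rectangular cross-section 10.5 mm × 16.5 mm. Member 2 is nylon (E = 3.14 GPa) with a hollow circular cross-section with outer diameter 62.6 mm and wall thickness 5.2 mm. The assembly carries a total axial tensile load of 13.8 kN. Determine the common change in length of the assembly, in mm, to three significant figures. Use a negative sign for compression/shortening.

0.243 mm

A_1 = 173.2 mm².
A_2 = 937.7 mm².
Equal strain + equilibrium ⇒ each member carries load in proportion to AE: A₁E₁ = 19400000 N, A₂E₂ = 2944000 N, ΣAE = 22350000 N.
δ = PL/ΣAE = 13800·394/22350000 = 0.2433 mm.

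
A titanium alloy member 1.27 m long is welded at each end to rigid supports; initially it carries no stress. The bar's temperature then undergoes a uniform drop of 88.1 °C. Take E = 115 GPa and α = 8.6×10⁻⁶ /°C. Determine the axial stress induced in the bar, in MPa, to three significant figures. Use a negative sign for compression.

Free thermal expansion αLΔT = 8.6e-6 · 1270 · -88.1 = -0.9622 mm.
The walls impose strain ε = −(-0.9622)/1270 = 7.5766e-04; σ = Eε = 115000 · 7.5766e-04 = 87.13 MPa.

87.1 MPa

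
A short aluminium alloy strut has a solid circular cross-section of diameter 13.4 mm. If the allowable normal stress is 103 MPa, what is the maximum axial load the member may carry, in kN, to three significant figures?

A = 141 mm².
P_max = σ_allow · A = 103 · 141 = 14530 N = 14.53 kN.

14.5 kN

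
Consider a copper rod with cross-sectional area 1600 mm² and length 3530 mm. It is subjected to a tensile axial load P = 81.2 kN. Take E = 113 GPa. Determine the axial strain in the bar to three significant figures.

4.49e-04

σ = N/A = 50.75 MPa; ε = σ/E = 50.75/113000 = 4.491e-04.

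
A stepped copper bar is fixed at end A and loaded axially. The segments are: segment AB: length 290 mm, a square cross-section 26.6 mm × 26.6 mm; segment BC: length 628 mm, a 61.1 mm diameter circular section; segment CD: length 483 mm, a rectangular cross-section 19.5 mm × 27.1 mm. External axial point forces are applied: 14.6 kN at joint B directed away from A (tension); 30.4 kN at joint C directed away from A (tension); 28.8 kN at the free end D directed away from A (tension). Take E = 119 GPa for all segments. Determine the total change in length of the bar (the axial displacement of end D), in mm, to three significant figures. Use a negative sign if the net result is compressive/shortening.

0.582 mm

Internal axial forces (sectioning from the free end, tension +): N_CD = 28.8 kN, N_BC = 59.2 kN, N_AB = 73.8 kN.
A_AB = 707.6 mm².
A_BC = 2932 mm².
A_CD = 528.5 mm².
δ_AB = 73800·290/(707.6·119000) = 0.2542 mm
δ_BC = 59200·628/(2932·119000) = 0.1066 mm
δ_CD = 28800·483/(528.5·119000) = 0.2212 mm
δ = Σδ_i = 0.5819 mm.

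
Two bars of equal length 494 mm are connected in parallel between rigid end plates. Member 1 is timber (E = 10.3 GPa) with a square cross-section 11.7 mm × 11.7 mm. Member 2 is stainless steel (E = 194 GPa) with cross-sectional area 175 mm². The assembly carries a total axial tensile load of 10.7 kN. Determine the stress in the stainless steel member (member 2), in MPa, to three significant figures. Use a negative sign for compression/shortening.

A_1 = 136.9 mm².
Equal strain + equilibrium ⇒ each member carries load in proportion to AE: A₁E₁ = 1410000 N, A₂E₂ = 33950000 N, ΣAE = 35360000 N.
σ₂ = P·E₂/ΣAE = 10700·194000/35360000 = 58.7 MPa.

58.7 MPa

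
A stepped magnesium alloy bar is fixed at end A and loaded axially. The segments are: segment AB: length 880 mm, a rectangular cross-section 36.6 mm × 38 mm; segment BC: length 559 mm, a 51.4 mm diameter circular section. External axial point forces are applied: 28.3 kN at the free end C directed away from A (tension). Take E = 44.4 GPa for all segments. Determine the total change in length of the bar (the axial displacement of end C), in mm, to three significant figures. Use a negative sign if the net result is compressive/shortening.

0.575 mm

Internal axial forces (sectioning from the free end, tension +): N_BC = 28.3 kN, N_AB = 28.3 kN.
A_AB = 1391 mm².
A_BC = 2075 mm².
δ_AB = 28300·880/(1391·44400) = 0.4033 mm
δ_BC = 28300·559/(2075·44400) = 0.1717 mm
δ = Σδ_i = 0.575 mm.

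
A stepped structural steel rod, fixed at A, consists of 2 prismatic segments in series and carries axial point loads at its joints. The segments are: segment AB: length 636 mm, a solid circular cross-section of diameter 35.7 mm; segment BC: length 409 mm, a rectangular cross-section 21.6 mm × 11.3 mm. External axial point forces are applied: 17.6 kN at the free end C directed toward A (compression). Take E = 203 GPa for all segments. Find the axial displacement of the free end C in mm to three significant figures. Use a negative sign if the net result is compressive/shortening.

-0.200 mm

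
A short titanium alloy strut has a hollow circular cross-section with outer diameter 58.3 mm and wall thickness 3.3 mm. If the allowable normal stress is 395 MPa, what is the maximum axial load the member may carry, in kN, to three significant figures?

225 kN

A = 570.2 mm².
P_max = σ_allow · A = 395 · 570.2 = 225200 N = 225.2 kN.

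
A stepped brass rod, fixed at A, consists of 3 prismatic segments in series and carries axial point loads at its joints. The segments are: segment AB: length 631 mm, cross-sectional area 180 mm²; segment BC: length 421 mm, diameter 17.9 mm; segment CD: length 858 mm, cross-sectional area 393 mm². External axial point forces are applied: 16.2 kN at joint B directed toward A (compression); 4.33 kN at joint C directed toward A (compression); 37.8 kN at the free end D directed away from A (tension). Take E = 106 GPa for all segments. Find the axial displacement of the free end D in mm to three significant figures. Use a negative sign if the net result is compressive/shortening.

1.88 mm

Internal axial forces (sectioning from the free end, tension +): N_CD = 37.8 kN, N_BC = 33.47 kN, N_AB = 17.27 kN.
A_BC = 251.6 mm².
δ_AB = 17270·631/(180·106000) = 0.5711 mm
δ_BC = 33470·421/(251.6·106000) = 0.5282 mm
δ_CD = 37800·858/(393·106000) = 0.7785 mm
δ = Σδ_i = 1.878 mm.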